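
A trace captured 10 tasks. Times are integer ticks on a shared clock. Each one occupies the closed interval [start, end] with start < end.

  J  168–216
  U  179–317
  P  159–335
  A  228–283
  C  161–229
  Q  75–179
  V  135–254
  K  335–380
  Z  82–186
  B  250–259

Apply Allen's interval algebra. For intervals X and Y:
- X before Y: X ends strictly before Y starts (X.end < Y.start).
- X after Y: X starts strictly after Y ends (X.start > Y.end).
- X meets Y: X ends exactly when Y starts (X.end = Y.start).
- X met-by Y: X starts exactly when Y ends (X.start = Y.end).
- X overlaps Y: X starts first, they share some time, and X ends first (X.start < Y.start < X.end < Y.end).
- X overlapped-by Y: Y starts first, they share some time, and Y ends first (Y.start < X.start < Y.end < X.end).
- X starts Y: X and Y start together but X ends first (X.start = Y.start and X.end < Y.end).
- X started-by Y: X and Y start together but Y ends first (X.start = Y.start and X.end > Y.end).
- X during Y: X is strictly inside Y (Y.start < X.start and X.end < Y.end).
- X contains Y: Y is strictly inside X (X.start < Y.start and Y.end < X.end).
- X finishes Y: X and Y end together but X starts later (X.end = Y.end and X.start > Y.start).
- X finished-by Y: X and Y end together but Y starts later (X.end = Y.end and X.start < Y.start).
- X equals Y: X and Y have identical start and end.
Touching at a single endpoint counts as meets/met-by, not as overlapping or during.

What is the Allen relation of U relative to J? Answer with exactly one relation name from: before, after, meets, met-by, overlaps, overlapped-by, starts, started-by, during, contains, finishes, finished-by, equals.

overlapped-by

U = [179, 317]; J = [168, 216].
Compare endpoints: U.start > J.start, U.start < J.end, U.end > J.start, U.end > J.end.
That pattern is 'overlapped-by'.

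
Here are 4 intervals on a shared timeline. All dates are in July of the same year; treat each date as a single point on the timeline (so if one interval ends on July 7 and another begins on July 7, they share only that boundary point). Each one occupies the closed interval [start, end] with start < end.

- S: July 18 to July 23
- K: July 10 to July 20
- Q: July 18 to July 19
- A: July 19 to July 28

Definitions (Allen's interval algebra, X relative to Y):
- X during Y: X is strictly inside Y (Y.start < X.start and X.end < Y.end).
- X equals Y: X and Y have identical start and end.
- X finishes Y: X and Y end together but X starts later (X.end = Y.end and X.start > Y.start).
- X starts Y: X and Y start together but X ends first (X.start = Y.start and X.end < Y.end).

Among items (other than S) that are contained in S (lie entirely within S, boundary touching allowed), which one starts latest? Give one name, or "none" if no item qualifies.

Target S = [July 18, July 23].
A [July 19, July 28] → overlapped-by → excluded.
K [July 10, July 20] → overlaps → excluded.
Q [July 18, July 19] → starts → candidate.
Among candidates, latest start is July 18 → Q.

Q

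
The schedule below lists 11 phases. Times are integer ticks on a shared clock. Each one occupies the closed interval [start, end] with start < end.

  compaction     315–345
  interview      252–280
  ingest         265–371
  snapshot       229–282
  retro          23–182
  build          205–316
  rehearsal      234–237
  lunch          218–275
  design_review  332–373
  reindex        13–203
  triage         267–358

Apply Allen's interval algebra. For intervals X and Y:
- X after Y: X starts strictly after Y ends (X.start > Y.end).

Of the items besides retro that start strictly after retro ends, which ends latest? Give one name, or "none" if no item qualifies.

Target retro = [23, 182].
build [205, 316] → after → candidate.
compaction [315, 345] → after → candidate.
design_review [332, 373] → after → candidate.
ingest [265, 371] → after → candidate.
interview [252, 280] → after → candidate.
lunch [218, 275] → after → candidate.
rehearsal [234, 237] → after → candidate.
reindex [13, 203] → contains → excluded.
snapshot [229, 282] → after → candidate.
triage [267, 358] → after → candidate.
Among candidates, latest end is 373 → design_review.

design_review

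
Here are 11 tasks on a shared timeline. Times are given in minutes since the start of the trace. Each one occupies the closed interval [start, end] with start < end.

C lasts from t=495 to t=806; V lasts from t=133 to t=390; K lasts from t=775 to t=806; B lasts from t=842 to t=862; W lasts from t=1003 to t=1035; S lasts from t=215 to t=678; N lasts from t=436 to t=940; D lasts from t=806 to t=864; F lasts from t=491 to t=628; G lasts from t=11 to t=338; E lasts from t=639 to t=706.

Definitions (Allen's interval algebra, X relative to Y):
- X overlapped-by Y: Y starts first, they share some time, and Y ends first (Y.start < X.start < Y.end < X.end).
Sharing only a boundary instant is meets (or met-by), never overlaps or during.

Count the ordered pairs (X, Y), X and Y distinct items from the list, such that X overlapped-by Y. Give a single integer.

7

Checking all 110 ordered pairs for relation 'overlapped-by'; matching pairs in alphabetical order:
(C, F): C overlapped-by F ✓
(C, S): C overlapped-by S ✓
(E, S): E overlapped-by S ✓
(N, S): N overlapped-by S ✓
(S, G): S overlapped-by G ✓
(S, V): S overlapped-by V ✓
(V, G): V overlapped-by G ✓
Count: 7.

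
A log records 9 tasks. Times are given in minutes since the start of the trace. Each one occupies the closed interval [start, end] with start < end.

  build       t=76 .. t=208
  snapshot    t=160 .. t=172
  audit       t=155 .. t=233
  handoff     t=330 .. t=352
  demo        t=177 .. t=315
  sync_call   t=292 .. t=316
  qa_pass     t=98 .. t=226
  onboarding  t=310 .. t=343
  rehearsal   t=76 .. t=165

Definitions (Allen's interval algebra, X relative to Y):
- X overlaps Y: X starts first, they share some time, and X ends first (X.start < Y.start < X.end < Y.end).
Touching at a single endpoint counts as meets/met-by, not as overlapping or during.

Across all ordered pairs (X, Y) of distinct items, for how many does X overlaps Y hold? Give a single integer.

13

Checking all 72 ordered pairs for relation 'overlaps'; matching pairs in alphabetical order:
(audit, demo): audit overlaps demo ✓
(build, audit): build overlaps audit ✓
(build, demo): build overlaps demo ✓
(build, qa_pass): build overlaps qa_pass ✓
(demo, onboarding): demo overlaps onboarding ✓
(demo, sync_call): demo overlaps sync_call ✓
(onboarding, handoff): onboarding overlaps handoff ✓
(qa_pass, audit): qa_pass overlaps audit ✓
(qa_pass, demo): qa_pass overlaps demo ✓
(rehearsal, audit): rehearsal overlaps audit ✓
(rehearsal, qa_pass): rehearsal overlaps qa_pass ✓
(rehearsal, snapshot): rehearsal overlaps snapshot ✓
(sync_call, onboarding): sync_call overlaps onboarding ✓
Count: 13.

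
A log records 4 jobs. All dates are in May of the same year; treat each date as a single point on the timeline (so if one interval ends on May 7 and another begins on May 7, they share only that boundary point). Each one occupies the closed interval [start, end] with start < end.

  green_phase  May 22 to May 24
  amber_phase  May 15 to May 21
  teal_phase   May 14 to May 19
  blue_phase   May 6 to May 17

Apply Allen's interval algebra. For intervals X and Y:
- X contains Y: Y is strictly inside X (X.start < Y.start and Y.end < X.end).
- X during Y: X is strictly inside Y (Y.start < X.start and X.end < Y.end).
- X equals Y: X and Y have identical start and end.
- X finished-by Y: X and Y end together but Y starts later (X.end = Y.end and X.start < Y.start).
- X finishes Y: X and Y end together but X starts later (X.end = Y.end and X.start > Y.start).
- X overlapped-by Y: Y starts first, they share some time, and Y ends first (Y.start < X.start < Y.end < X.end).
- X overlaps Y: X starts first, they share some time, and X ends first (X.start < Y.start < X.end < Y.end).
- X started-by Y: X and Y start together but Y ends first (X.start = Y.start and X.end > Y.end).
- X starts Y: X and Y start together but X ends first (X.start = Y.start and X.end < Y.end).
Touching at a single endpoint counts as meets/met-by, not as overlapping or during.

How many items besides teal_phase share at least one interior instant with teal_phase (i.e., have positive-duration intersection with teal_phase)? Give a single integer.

2

Target teal_phase = [May 14, May 19].
amber_phase [May 15, May 21] → overlapped-by → counts.
blue_phase [May 6, May 17] → overlaps → counts.
green_phase [May 22, May 24] → after → no.
Total: 2.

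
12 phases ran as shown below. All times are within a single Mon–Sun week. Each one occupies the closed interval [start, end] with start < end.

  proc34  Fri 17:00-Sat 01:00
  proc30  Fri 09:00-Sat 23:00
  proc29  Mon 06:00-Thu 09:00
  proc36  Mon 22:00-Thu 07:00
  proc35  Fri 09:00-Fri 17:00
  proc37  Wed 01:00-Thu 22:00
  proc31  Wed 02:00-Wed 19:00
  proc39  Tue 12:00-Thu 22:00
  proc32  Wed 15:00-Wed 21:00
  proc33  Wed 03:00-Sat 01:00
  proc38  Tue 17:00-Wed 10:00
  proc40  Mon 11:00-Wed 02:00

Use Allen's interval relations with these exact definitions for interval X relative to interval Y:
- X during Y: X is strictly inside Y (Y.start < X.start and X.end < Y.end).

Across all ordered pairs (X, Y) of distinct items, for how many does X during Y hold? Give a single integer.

16

Checking all 132 ordered pairs for relation 'during'; matching pairs in alphabetical order:
(proc31, proc29): proc31 during proc29 ✓
(proc31, proc36): proc31 during proc36 ✓
(proc31, proc37): proc31 during proc37 ✓
(proc31, proc39): proc31 during proc39 ✓
(proc32, proc29): proc32 during proc29 ✓
(proc32, proc33): proc32 during proc33 ✓
(proc32, proc36): proc32 during proc36 ✓
(proc32, proc37): proc32 during proc37 ✓
(proc32, proc39): proc32 during proc39 ✓
(proc34, proc30): proc34 during proc30 ✓
(proc35, proc33): proc35 during proc33 ✓
(proc36, proc29): proc36 during proc29 ✓
(proc38, proc29): proc38 during proc29 ✓
(proc38, proc36): proc38 during proc36 ✓
(proc38, proc39): proc38 during proc39 ✓
(proc40, proc29): proc40 during proc29 ✓
Count: 16.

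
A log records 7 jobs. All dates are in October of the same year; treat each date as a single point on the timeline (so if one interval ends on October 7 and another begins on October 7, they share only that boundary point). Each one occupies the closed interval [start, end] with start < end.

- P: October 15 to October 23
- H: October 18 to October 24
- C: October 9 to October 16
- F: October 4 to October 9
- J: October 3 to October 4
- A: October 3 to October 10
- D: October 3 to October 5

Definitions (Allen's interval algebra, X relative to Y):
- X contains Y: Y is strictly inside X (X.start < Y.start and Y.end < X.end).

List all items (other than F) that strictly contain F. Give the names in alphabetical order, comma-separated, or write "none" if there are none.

Target F = [October 4, October 9].
A [October 3, October 10] → contains → yes.
C [October 9, October 16] → met-by → no.
D [October 3, October 5] → overlaps → no.
H [October 18, October 24] → after → no.
J [October 3, October 4] → meets → no.
P [October 15, October 23] → after → no.
Result: A.

A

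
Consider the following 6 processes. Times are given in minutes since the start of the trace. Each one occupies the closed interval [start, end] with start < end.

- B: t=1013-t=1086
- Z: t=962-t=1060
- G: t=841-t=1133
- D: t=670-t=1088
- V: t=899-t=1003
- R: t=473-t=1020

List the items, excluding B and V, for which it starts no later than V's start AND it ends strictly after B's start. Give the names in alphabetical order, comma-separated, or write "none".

D, G, R

Conditions: its start is no later than V's start (X.start <= t=899) AND its end is strictly after B's start (X.end > t=1013).
D: start t=670 <= t=899? ✓; end t=1088 > t=1013? ✓ → yes.
G: start t=841 <= t=899? ✓; end t=1133 > t=1013? ✓ → yes.
R: start t=473 <= t=899? ✓; end t=1020 > t=1013? ✓ → yes.
Z: start t=962 <= t=899? ✗; end t=1060 > t=1013? ✓ → no.
Result: D, G, R.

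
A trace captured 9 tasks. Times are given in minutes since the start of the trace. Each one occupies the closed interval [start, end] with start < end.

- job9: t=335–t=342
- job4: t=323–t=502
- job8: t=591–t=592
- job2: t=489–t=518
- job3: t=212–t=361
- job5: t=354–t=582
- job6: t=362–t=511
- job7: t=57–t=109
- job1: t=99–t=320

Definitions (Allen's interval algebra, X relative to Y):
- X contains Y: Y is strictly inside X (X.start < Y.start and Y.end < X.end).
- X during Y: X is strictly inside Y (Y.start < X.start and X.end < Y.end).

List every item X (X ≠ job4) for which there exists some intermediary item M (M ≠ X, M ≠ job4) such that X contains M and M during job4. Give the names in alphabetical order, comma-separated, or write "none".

Target job4 = [t=323, t=502].
Intermediaries M with M during job4: job9.
Via job9 — items with X contains job9: job3.
Union: job3.

job3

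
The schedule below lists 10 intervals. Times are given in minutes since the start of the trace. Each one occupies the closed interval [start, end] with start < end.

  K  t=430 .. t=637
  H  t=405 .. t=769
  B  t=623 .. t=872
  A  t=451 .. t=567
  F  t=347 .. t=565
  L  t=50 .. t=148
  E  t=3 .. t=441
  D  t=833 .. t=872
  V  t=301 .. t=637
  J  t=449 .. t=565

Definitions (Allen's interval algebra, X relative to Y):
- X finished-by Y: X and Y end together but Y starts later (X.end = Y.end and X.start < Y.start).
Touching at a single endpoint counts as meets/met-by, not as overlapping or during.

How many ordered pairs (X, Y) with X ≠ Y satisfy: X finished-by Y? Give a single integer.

3

Checking all 90 ordered pairs for relation 'finished-by'; matching pairs in alphabetical order:
(B, D): B finished-by D ✓
(F, J): F finished-by J ✓
(V, K): V finished-by K ✓
Count: 3.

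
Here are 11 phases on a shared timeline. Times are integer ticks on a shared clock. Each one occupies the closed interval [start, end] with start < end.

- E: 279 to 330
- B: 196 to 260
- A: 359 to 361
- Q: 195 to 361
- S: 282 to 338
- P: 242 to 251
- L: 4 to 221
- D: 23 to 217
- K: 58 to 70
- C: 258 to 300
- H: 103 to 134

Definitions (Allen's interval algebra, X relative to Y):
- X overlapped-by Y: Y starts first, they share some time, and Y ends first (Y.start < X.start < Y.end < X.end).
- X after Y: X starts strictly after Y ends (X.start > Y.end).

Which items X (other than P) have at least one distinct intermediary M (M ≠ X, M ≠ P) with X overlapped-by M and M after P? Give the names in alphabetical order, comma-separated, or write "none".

E, S

Target P = [242, 251].
Intermediaries M with M after P: A, C, E, S.
Via A — items with X overlapped-by A: none.
Via C — items with X overlapped-by C: E, S.
Via E — items with X overlapped-by E: S.
Via S — items with X overlapped-by S: none.
Union: E, S.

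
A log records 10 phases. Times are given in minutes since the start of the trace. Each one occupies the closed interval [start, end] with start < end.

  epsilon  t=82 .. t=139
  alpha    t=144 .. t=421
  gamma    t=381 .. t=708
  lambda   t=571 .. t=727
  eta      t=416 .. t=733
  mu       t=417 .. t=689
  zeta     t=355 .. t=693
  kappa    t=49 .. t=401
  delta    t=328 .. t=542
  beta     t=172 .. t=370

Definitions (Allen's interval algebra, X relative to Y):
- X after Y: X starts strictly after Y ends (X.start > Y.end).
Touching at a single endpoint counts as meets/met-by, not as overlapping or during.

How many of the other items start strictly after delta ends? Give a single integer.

Target delta = [t=328, t=542].
alpha [t=144, t=421] → overlaps → no.
beta [t=172, t=370] → overlaps → no.
epsilon [t=82, t=139] → before → no.
eta [t=416, t=733] → overlapped-by → no.
gamma [t=381, t=708] → overlapped-by → no.
kappa [t=49, t=401] → overlaps → no.
lambda [t=571, t=727] → after → counts.
mu [t=417, t=689] → overlapped-by → no.
zeta [t=355, t=693] → overlapped-by → no.
Total: 1.

1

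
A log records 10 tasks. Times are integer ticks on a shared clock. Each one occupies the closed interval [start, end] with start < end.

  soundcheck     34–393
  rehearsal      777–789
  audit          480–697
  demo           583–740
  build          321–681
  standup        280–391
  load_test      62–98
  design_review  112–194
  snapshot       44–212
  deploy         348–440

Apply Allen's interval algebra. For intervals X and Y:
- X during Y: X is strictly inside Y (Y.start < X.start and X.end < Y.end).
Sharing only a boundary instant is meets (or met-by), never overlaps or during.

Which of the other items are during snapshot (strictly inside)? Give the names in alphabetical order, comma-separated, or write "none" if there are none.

design_review, load_test

Target snapshot = [44, 212].
audit [480, 697] → after → no.
build [321, 681] → after → no.
demo [583, 740] → after → no.
deploy [348, 440] → after → no.
design_review [112, 194] → during → yes.
load_test [62, 98] → during → yes.
rehearsal [777, 789] → after → no.
soundcheck [34, 393] → contains → no.
standup [280, 391] → after → no.
Result: design_review, load_test.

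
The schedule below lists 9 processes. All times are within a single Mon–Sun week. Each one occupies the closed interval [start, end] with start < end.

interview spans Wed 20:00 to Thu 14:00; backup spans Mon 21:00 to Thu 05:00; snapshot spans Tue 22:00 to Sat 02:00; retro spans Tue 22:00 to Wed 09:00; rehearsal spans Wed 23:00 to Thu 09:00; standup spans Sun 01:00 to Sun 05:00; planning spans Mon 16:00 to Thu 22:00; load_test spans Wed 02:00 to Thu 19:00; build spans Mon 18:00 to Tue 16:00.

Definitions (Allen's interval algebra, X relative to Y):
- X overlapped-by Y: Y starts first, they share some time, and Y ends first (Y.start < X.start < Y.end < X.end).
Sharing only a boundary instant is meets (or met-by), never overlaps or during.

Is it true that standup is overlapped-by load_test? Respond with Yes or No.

No

standup = [Sun 01:00, Sun 05:00], load_test = [Wed 02:00, Thu 19:00].
Actual relation of standup to load_test: after.
Asked whether 'overlapped-by' holds → No.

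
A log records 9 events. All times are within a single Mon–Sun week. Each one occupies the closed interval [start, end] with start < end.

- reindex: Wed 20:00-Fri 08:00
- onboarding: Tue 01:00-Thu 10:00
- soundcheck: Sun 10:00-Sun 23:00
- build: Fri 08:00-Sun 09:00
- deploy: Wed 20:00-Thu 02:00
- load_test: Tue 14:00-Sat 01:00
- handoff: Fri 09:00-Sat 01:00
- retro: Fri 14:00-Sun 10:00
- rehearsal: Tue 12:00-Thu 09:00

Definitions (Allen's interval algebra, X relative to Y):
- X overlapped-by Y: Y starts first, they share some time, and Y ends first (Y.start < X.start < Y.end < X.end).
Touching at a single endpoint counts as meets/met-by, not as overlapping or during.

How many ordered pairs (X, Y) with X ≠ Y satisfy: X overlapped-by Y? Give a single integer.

8

Checking all 72 ordered pairs for relation 'overlapped-by'; matching pairs in alphabetical order:
(build, load_test): build overlapped-by load_test ✓
(load_test, onboarding): load_test overlapped-by onboarding ✓
(load_test, rehearsal): load_test overlapped-by rehearsal ✓
(reindex, onboarding): reindex overlapped-by onboarding ✓
(reindex, rehearsal): reindex overlapped-by rehearsal ✓
(retro, build): retro overlapped-by build ✓
(retro, handoff): retro overlapped-by handoff ✓
(retro, load_test): retro overlapped-by load_test ✓
Count: 8.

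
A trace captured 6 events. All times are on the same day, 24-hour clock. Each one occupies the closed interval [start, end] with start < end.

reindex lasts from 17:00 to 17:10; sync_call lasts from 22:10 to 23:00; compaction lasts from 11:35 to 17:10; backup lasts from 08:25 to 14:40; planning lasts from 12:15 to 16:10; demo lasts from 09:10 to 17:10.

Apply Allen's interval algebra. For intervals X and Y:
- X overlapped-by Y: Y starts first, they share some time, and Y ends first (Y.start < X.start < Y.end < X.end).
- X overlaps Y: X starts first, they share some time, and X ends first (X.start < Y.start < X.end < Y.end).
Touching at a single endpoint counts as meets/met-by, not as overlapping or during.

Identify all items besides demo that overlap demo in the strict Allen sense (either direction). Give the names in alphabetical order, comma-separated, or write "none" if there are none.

Target demo = [09:10, 17:10].
backup [08:25, 14:40] → overlaps → yes.
compaction [11:35, 17:10] → finishes → no.
planning [12:15, 16:10] → during → no.
reindex [17:00, 17:10] → finishes → no.
sync_call [22:10, 23:00] → after → no.
Result: backup.

backup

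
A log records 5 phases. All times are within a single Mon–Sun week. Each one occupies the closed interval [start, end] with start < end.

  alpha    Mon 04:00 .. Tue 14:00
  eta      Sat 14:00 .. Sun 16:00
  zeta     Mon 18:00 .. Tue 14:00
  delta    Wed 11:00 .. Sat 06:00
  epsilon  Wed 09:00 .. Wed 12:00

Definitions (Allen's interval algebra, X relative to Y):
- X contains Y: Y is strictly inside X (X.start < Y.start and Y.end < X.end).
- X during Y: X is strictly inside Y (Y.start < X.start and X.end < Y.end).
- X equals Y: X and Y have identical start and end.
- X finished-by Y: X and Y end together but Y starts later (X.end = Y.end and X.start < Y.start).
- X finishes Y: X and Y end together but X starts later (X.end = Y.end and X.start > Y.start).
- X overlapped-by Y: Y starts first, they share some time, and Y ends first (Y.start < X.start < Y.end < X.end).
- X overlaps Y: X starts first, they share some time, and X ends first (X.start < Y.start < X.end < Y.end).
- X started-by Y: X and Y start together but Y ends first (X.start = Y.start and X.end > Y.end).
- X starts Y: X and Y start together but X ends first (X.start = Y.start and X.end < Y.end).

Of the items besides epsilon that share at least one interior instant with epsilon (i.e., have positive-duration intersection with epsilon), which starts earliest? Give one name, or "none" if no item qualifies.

delta

Target epsilon = [Wed 09:00, Wed 12:00].
alpha [Mon 04:00, Tue 14:00] → before → excluded.
delta [Wed 11:00, Sat 06:00] → overlapped-by → candidate.
eta [Sat 14:00, Sun 16:00] → after → excluded.
zeta [Mon 18:00, Tue 14:00] → before → excluded.
Among candidates, earliest start is Wed 11:00 → delta.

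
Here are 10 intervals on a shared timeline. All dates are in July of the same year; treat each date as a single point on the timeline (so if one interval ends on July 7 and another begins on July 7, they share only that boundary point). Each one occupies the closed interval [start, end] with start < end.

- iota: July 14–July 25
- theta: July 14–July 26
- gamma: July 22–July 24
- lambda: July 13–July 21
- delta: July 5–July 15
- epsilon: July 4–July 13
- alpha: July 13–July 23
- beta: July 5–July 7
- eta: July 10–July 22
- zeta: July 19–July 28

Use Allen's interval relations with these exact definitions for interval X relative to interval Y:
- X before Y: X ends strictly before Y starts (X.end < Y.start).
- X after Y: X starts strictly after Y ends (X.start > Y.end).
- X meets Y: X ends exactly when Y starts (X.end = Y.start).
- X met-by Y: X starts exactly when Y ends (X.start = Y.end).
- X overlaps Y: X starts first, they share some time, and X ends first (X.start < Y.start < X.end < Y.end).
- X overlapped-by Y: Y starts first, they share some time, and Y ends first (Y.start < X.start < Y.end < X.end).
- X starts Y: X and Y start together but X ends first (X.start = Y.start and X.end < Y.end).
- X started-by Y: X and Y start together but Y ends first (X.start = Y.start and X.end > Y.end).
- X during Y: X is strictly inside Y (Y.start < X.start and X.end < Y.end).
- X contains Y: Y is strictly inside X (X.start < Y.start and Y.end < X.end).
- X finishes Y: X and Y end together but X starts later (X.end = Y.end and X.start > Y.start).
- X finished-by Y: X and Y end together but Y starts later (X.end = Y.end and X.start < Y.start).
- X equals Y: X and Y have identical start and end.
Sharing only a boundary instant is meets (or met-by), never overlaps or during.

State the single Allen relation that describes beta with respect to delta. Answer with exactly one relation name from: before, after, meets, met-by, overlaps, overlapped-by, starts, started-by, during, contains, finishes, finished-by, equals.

starts

beta = [July 5, July 7]; delta = [July 5, July 15].
Compare endpoints: beta.start = delta.start, beta.start < delta.end, beta.end > delta.start, beta.end < delta.end.
That pattern is 'starts'.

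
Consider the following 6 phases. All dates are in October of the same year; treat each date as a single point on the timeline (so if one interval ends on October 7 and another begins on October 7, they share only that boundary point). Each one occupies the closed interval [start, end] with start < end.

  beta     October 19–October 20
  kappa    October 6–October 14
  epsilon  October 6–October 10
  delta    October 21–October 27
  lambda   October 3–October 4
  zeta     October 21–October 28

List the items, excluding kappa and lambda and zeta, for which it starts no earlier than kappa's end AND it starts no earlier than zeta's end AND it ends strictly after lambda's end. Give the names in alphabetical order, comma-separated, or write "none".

none

Conditions: its start is no earlier than kappa's end (X.start >= October 14) AND its start is no earlier than zeta's end (X.start >= October 28) AND its end is strictly after lambda's end (X.end > October 4).
beta: start October 19 >= October 14? ✓; start October 19 >= October 28? ✗; end October 20 > October 4? ✓ → no.
delta: start October 21 >= October 14? ✓; start October 21 >= October 28? ✗; end October 27 > October 4? ✓ → no.
epsilon: start October 6 >= October 14? ✗; start October 6 >= October 28? ✗; end October 10 > October 4? ✓ → no.
Result: none.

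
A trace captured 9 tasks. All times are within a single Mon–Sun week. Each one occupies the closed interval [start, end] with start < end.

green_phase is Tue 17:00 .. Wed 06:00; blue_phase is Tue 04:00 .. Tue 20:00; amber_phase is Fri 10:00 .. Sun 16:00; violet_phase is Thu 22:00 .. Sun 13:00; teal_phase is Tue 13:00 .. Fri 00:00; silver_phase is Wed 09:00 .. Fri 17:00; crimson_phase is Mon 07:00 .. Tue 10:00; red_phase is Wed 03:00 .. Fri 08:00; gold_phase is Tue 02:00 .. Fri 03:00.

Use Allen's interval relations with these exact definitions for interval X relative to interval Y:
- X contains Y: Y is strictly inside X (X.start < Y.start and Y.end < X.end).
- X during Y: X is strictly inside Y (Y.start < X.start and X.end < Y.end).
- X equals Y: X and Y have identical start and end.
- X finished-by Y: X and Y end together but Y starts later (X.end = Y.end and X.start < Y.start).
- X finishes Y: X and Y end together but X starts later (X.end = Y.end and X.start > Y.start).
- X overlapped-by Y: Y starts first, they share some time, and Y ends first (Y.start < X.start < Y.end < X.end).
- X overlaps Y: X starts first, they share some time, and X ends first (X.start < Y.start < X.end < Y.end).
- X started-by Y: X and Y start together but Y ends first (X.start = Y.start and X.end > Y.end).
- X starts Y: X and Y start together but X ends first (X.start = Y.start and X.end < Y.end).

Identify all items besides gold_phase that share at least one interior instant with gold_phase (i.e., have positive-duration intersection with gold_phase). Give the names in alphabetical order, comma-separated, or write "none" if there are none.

Target gold_phase = [Tue 02:00, Fri 03:00].
amber_phase [Fri 10:00, Sun 16:00] → after → no.
blue_phase [Tue 04:00, Tue 20:00] → during → yes.
crimson_phase [Mon 07:00, Tue 10:00] → overlaps → yes.
green_phase [Tue 17:00, Wed 06:00] → during → yes.
red_phase [Wed 03:00, Fri 08:00] → overlapped-by → yes.
silver_phase [Wed 09:00, Fri 17:00] → overlapped-by → yes.
teal_phase [Tue 13:00, Fri 00:00] → during → yes.
violet_phase [Thu 22:00, Sun 13:00] → overlapped-by → yes.
Result: blue_phase, crimson_phase, green_phase, red_phase, silver_phase, teal_phase, violet_phase.

blue_phase, crimson_phase, green_phase, red_phase, silver_phase, teal_phase, violet_phase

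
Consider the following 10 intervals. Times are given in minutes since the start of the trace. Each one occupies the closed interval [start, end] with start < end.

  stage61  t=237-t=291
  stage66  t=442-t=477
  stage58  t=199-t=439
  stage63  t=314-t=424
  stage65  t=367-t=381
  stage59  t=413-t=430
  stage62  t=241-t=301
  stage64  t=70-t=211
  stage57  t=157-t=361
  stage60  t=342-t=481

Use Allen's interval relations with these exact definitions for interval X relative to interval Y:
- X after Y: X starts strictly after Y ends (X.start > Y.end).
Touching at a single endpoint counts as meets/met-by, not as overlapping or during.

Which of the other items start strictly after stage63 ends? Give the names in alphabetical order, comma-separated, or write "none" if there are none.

stage66

Target stage63 = [t=314, t=424].
stage57 [t=157, t=361] → overlaps → no.
stage58 [t=199, t=439] → contains → no.
stage59 [t=413, t=430] → overlapped-by → no.
stage60 [t=342, t=481] → overlapped-by → no.
stage61 [t=237, t=291] → before → no.
stage62 [t=241, t=301] → before → no.
stage64 [t=70, t=211] → before → no.
stage65 [t=367, t=381] → during → no.
stage66 [t=442, t=477] → after → yes.
Result: stage66.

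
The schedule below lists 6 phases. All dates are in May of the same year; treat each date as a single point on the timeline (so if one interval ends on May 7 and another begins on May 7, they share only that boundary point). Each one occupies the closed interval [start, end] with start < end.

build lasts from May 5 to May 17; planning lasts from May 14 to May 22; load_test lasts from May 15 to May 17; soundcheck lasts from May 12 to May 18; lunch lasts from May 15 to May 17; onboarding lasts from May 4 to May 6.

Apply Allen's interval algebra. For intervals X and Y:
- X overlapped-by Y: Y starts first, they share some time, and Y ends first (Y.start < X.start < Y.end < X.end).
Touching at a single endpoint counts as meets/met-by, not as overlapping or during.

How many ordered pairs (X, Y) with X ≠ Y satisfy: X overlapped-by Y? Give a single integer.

Checking all 30 ordered pairs for relation 'overlapped-by'; matching pairs in alphabetical order:
(build, onboarding): build overlapped-by onboarding ✓
(planning, build): planning overlapped-by build ✓
(planning, soundcheck): planning overlapped-by soundcheck ✓
(soundcheck, build): soundcheck overlapped-by build ✓
Count: 4.

4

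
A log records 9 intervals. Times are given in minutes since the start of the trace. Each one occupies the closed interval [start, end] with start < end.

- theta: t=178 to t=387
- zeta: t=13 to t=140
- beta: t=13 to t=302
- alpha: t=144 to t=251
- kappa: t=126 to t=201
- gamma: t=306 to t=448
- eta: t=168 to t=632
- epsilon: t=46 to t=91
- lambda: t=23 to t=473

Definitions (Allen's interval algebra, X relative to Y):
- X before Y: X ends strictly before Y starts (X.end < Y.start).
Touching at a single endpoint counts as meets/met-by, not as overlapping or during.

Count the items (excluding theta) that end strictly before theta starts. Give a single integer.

2

Target theta = [t=178, t=387].
alpha [t=144, t=251] → overlaps → no.
beta [t=13, t=302] → overlaps → no.
epsilon [t=46, t=91] → before → counts.
eta [t=168, t=632] → contains → no.
gamma [t=306, t=448] → overlapped-by → no.
kappa [t=126, t=201] → overlaps → no.
lambda [t=23, t=473] → contains → no.
zeta [t=13, t=140] → before → counts.
Total: 2.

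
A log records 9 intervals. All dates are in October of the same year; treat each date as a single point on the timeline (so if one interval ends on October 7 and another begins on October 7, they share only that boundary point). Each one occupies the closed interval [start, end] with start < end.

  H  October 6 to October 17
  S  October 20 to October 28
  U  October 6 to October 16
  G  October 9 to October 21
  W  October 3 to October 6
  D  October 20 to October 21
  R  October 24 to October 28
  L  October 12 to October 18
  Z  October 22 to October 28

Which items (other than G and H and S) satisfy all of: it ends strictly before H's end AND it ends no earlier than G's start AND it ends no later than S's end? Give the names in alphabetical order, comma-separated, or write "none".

Conditions: its end is strictly before H's end (X.end < October 17) AND its end is no earlier than G's start (X.end >= October 9) AND its end is no later than S's end (X.end <= October 28).
D: end October 21 < October 17? ✗; end October 21 >= October 9? ✓; end October 21 <= October 28? ✓ → no.
L: end October 18 < October 17? ✗; end October 18 >= October 9? ✓; end October 18 <= October 28? ✓ → no.
R: end October 28 < October 17? ✗; end October 28 >= October 9? ✓; end October 28 <= October 28? ✓ → no.
U: end October 16 < October 17? ✓; end October 16 >= October 9? ✓; end October 16 <= October 28? ✓ → yes.
W: end October 6 < October 17? ✓; end October 6 >= October 9? ✗; end October 6 <= October 28? ✓ → no.
Z: end October 28 < October 17? ✗; end October 28 >= October 9? ✓; end October 28 <= October 28? ✓ → no.
Result: U.

U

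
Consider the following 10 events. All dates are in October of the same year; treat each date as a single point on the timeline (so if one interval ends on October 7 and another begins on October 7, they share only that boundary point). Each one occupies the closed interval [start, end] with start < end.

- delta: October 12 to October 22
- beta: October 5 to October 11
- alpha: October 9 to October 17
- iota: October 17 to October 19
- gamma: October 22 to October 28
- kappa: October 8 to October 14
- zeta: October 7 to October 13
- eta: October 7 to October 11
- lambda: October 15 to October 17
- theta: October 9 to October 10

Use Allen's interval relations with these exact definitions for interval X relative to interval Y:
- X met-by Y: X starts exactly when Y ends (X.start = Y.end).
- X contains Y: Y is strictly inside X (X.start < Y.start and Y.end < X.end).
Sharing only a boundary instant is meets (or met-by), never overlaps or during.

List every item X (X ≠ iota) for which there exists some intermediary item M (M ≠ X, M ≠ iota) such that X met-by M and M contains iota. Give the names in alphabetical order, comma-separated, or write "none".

gamma

Target iota = [October 17, October 19].
Intermediaries M with M contains iota: delta.
Via delta — items with X met-by delta: gamma.
Union: gamma.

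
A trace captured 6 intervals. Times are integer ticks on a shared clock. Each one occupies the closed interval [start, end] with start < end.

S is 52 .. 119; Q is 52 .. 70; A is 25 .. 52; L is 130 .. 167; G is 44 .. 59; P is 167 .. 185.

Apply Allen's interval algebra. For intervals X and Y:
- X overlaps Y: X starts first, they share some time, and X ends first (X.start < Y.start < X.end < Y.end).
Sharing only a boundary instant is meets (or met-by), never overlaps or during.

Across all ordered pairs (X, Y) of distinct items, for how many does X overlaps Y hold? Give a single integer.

Checking all 30 ordered pairs for relation 'overlaps'; matching pairs in alphabetical order:
(A, G): A overlaps G ✓
(G, Q): G overlaps Q ✓
(G, S): G overlaps S ✓
Count: 3.

3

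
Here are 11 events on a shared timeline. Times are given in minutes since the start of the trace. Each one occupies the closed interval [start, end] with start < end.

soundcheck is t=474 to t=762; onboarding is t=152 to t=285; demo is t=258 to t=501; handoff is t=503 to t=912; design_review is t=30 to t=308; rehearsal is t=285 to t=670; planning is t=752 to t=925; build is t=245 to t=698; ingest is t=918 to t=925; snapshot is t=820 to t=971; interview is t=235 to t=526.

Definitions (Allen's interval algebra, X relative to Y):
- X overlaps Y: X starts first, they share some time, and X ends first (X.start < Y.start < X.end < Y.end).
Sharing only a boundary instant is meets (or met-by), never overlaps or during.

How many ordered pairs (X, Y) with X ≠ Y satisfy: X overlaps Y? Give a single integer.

Checking all 110 ordered pairs for relation 'overlaps'; matching pairs in alphabetical order:
(build, handoff): build overlaps handoff ✓
(build, soundcheck): build overlaps soundcheck ✓
(demo, rehearsal): demo overlaps rehearsal ✓
(demo, soundcheck): demo overlaps soundcheck ✓
(design_review, build): design_review overlaps build ✓
(design_review, demo): design_review overlaps demo ✓
(design_review, interview): design_review overlaps interview ✓
(design_review, rehearsal): design_review overlaps rehearsal ✓
(handoff, planning): handoff overlaps planning ✓
(handoff, snapshot): handoff overlaps snapshot ✓
(interview, build): interview overlaps build ✓
(interview, handoff): interview overlaps handoff ✓
(interview, rehearsal): interview overlaps rehearsal ✓
(interview, soundcheck): interview overlaps soundcheck ✓
(onboarding, build): onboarding overlaps build ✓
(onboarding, demo): onboarding overlaps demo ✓
(onboarding, interview): onboarding overlaps interview ✓
(planning, snapshot): planning overlaps snapshot ✓
(rehearsal, handoff): rehearsal overlaps handoff ✓
(rehearsal, soundcheck): rehearsal overlaps soundcheck ✓
(soundcheck, handoff): soundcheck overlaps handoff ✓
(soundcheck, planning): soundcheck overlaps planning ✓
Count: 22.

22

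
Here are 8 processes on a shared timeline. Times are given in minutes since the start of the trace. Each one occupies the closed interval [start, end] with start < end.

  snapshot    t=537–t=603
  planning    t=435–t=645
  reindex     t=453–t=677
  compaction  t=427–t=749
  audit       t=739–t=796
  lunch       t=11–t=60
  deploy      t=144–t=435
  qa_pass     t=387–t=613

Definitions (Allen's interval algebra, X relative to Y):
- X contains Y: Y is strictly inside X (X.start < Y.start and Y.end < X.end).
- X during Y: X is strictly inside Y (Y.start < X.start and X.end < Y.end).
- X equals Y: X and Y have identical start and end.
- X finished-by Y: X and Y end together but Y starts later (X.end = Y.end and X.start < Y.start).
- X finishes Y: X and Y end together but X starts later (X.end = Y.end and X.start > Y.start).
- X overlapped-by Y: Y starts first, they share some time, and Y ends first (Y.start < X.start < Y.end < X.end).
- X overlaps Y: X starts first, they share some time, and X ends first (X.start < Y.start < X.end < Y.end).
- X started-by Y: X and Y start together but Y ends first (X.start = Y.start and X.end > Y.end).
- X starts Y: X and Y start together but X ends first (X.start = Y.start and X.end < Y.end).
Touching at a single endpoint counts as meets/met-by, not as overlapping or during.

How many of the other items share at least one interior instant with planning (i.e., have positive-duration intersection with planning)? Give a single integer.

Target planning = [t=435, t=645].
audit [t=739, t=796] → after → no.
compaction [t=427, t=749] → contains → counts.
deploy [t=144, t=435] → meets → no.
lunch [t=11, t=60] → before → no.
qa_pass [t=387, t=613] → overlaps → counts.
reindex [t=453, t=677] → overlapped-by → counts.
snapshot [t=537, t=603] → during → counts.
Total: 4.

4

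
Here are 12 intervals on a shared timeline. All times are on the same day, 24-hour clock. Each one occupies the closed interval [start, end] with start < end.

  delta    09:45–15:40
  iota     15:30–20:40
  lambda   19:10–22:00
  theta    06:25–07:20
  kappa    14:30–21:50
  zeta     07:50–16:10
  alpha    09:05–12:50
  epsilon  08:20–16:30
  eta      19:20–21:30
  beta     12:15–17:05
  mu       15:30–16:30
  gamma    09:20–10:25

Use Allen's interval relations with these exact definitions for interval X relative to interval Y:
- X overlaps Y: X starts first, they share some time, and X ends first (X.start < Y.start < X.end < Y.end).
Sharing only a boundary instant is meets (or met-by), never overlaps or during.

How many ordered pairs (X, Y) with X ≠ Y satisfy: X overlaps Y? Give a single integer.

Checking all 132 ordered pairs for relation 'overlaps'; matching pairs in alphabetical order:
(alpha, beta): alpha overlaps beta ✓
(alpha, delta): alpha overlaps delta ✓
(beta, iota): beta overlaps iota ✓
(beta, kappa): beta overlaps kappa ✓
(delta, beta): delta overlaps beta ✓
(delta, iota): delta overlaps iota ✓
(delta, kappa): delta overlaps kappa ✓
(delta, mu): delta overlaps mu ✓
(epsilon, beta): epsilon overlaps beta ✓
(epsilon, iota): epsilon overlaps iota ✓
(epsilon, kappa): epsilon overlaps kappa ✓
(gamma, delta): gamma overlaps delta ✓
(iota, eta): iota overlaps eta ✓
(iota, lambda): iota overlaps lambda ✓
(kappa, lambda): kappa overlaps lambda ✓
(zeta, beta): zeta overlaps beta ✓
(zeta, epsilon): zeta overlaps epsilon ✓
(zeta, iota): zeta overlaps iota ✓
(zeta, kappa): zeta overlaps kappa ✓
(zeta, mu): zeta overlaps mu ✓
Count: 20.

20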